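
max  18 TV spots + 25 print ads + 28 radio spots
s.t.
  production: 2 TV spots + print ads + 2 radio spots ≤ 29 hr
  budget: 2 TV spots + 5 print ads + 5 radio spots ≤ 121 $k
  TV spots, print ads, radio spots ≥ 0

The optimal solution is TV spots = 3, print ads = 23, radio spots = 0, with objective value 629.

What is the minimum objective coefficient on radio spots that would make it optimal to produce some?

30

Check each constraint at x*: production 29/29 (tight); budget 121/121 (tight).
The binding rows give the dual system: 2·y_production + 2·y_budget = 18 and 1·y_production + 5·y_budget = 25.
Solving: y_production = 5, y_budget = 4.
radio spots enters the basis when its profit ≥ yᵀa₃ = 5·2 + 4·5 = 30.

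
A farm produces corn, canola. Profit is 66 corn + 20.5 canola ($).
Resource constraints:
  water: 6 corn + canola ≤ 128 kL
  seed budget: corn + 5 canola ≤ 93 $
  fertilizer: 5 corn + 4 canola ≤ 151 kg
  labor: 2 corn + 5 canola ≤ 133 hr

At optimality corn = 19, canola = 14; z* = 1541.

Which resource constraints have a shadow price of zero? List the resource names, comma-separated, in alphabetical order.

water: 128/128 (binding)
seed budget: 89/93 (slack 4)
fertilizer: 151/151 (binding)
labor: 108/133 (slack 25)
By complementary slackness, a constraint with positive slack has shadow price 0 → labor, seed budget.

labor, seed budget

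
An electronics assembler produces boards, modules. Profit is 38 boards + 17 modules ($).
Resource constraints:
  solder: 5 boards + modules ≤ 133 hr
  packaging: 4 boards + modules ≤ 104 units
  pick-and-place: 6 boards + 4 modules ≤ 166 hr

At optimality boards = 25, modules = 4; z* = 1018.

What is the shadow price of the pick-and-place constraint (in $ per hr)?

3

Check each constraint at x*: solder 129/133 (slack 4); packaging 104/104 (tight); pick-and-place 166/166 (tight).
By complementary slackness, y = 0 for the non-binding constraint.
Dual feasibility on the basic columns requires 4·y_packaging + 6·y_pick-and-place = 38, 1·y_packaging + 4·y_pick-and-place = 17.
This yields shadow prices y_packaging = 5, y_pick-and-place = 3.
Shadow price of pick-and-place = 3.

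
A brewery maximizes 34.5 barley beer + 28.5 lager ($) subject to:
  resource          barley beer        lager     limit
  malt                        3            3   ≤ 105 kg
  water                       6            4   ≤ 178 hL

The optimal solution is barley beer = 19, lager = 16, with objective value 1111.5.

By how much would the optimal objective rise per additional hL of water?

At the optimum: malt uses 105 of 105 (binding); water uses 178 of 178 (binding).
From A_Bᵀ y = c: 3·y_malt + 6·y_water = 34.5; 3·y_malt + 4·y_water = 28.5.
This yields shadow prices y_malt = 5.5, y_water = 3.
Shadow price of water = 3.

3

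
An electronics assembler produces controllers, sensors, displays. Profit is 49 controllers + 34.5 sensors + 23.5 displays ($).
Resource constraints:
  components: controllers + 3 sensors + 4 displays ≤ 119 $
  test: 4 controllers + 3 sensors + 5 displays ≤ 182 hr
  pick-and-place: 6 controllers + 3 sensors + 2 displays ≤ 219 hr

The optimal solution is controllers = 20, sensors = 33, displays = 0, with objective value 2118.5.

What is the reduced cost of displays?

At the optimum: components uses 119 of 119 (binding); test uses 179 of 182 (slack = 3); pick-and-place uses 219 of 219 (binding).
By complementary slackness, y = 0 for the non-binding constraint.
The binding rows give the dual system: 1·y_components + 6·y_pick-and-place = 49 and 3·y_components + 3·y_pick-and-place = 34.5.
This yields shadow prices y_components = 4, y_pick-and-place = 7.5.
Reduced cost of displays: c₃ − yᵀa₃ = 23.5 − (4·4 + 7.5·2) = 23.5 − 31 = -7.5.

-7.5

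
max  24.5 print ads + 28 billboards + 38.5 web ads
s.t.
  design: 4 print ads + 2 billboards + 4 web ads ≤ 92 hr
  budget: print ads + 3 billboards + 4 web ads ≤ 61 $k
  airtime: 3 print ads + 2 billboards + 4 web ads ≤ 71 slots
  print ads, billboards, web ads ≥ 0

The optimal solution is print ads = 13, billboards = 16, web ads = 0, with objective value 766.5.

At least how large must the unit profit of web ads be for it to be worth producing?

At the optimum: design uses 84 of 92 (slack = 8); budget uses 61 of 61 (binding); airtime uses 71 of 71 (binding).
Since design is not tight, its dual is 0.
Dual feasibility on the basic columns requires 1·y_budget + 3·y_airtime = 24.5, 3·y_budget + 2·y_airtime = 28.
This yields shadow prices y_budget = 5, y_airtime = 6.5.
web ads enters the basis when its profit ≥ yᵀa₃ = 5·4 + 6.5·4 = 46.

46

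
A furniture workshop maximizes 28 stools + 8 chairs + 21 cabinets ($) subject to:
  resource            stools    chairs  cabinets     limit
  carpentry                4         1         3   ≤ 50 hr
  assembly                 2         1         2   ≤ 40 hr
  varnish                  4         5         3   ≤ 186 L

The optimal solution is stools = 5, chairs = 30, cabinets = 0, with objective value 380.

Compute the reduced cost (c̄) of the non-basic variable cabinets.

At the optimum: carpentry uses 50 of 50 (binding); assembly uses 40 of 40 (binding); varnish uses 170 of 186 (slack = 16).
By complementary slackness, y = 0 for the non-binding constraint.
From A_Bᵀ y = c: 4·y_carpentry + 2·y_assembly = 28; 1·y_carpentry + 1·y_assembly = 8.
This yields shadow prices y_carpentry = 6, y_assembly = 2.
Reduced cost of cabinets: c₃ − yᵀa₃ = 21 − (6·3 + 2·2) = 21 − 22 = -1.

-1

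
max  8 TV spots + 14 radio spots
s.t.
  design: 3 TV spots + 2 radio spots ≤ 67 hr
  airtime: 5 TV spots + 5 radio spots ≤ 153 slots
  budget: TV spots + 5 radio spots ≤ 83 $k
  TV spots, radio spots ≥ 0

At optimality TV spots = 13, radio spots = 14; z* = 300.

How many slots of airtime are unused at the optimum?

airtime used = 5·13 + 5·14 = 135; slack = 153 − 135 = 18.

18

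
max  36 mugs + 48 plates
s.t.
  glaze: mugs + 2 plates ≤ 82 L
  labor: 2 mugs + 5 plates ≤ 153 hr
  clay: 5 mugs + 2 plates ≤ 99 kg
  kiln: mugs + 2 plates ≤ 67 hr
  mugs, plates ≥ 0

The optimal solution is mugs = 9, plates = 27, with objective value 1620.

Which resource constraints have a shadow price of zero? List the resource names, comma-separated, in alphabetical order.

glaze: 63/82 (slack 19)
labor: 153/153 (binding)
clay: 99/99 (binding)
kiln: 63/67 (slack 4)
By complementary slackness, a constraint with positive slack has shadow price 0 → glaze, kiln.

glaze, kiln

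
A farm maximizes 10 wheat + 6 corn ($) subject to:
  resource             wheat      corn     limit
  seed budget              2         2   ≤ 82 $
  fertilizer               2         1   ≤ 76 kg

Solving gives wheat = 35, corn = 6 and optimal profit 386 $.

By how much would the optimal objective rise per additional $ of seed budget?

Both seed budget and fertilizer are binding at x*.
Dual feasibility on the basic columns requires 2·y_seed budget + 2·y_fertilizer = 10, 2·y_seed budget + 1·y_fertilizer = 6.
→ y_seed budget = 1 and y_fertilizer = 4.
Shadow price of seed budget = 1.

1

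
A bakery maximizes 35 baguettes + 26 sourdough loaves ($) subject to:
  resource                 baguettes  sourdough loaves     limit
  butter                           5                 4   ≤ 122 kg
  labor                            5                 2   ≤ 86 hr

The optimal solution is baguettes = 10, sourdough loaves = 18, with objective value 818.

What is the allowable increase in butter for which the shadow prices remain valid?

Binding constraints: butter, labor. The basis is B = [[5,4],[5,2]] with det -10.
Per unit increase in butter, x* moves by d = (-0.2, 0.5).
The basis stays optimal until baguettes reaches 0; allowable increase = 50 kg.

50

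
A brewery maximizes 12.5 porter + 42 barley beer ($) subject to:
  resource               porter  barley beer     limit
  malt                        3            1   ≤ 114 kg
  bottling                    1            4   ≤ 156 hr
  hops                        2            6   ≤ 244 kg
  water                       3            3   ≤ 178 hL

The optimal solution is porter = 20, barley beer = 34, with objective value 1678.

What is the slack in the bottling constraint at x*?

bottling used = 1·20 + 4·34 = 156; slack = 156 − 156 = 0.

0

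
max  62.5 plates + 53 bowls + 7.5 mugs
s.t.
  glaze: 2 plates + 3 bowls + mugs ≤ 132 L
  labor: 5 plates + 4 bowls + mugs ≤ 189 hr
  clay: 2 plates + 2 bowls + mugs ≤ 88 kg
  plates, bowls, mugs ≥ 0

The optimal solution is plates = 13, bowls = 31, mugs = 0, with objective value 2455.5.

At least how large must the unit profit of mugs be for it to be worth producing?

At the optimum: glaze uses 119 of 132 (slack = 13); labor uses 189 of 189 (binding); clay uses 88 of 88 (binding).
Since glaze is not tight, its dual is 0.
From A_Bᵀ y = c: 5·y_labor + 2·y_clay = 62.5; 4·y_labor + 2·y_clay = 53.
This yields shadow prices y_labor = 9.5, y_clay = 7.5.
mugs enters the basis when its profit ≥ yᵀa₃ = 9.5·1 + 7.5·1 = 17.

17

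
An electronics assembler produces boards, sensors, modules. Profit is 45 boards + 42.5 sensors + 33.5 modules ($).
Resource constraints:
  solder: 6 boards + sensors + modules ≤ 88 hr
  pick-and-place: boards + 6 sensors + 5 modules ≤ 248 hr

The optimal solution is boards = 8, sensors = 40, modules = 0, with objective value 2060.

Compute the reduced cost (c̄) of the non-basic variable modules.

-3

At the optimum: solder uses 88 of 88 (binding); pick-and-place uses 248 of 248 (binding).
Dual feasibility on the basic columns requires 6·y_solder + 1·y_pick-and-place = 45, 1·y_solder + 6·y_pick-and-place = 42.5.
→ y_solder = 6.5 and y_pick-and-place = 6.
Reduced cost of modules: c₃ − yᵀa₃ = 33.5 − (6.5·1 + 6·5) = 33.5 − 36.5 = -3.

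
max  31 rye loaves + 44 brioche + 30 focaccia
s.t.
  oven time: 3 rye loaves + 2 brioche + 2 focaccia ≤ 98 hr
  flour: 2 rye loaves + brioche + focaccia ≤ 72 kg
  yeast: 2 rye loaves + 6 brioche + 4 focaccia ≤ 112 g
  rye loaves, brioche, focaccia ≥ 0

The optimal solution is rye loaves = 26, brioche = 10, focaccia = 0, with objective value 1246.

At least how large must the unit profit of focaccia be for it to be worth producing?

34

Check each constraint at x*: oven time 98/98 (tight); flour 62/72 (slack 10); yeast 112/112 (tight).
By complementary slackness, y = 0 for the non-binding constraint.
The binding rows give the dual system: 3·y_oven time + 2·y_yeast = 31 and 2·y_oven time + 6·y_yeast = 44.
Solving: y_oven time = 7, y_yeast = 5.
focaccia enters the basis when its profit ≥ yᵀa₃ = 7·2 + 5·4 = 34.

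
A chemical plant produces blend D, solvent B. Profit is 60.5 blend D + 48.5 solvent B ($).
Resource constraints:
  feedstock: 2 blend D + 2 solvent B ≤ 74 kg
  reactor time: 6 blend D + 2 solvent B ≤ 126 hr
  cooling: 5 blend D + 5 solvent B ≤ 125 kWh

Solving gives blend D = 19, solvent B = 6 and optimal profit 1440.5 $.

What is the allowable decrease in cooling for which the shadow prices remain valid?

20

Binding constraints: reactor time, cooling. The basis is B = [[6,2],[5,5]] with det 20.
Per unit decrease in cooling, x* moves by d = (0.1, -0.3).
The basis stays optimal until solvent B reaches 0; allowable decrease = 20 kWh.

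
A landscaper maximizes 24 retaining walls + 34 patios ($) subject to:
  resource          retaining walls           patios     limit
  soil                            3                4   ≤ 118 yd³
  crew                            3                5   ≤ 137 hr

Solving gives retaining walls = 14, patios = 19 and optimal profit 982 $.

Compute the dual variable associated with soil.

6

Check each constraint at x*: soil 118/118 (tight); crew 137/137 (tight).
From A_Bᵀ y = c: 3·y_soil + 3·y_crew = 24; 4·y_soil + 5·y_crew = 34.
This yields shadow prices y_soil = 6, y_crew = 2.
Shadow price of soil = 6.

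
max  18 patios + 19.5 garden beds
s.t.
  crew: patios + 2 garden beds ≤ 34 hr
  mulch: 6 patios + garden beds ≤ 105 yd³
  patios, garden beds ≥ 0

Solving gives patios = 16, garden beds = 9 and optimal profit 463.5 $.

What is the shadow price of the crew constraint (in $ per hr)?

Check each constraint at x*: crew 34/34 (tight); mulch 105/105 (tight).
The binding rows give the dual system: 1·y_crew + 6·y_mulch = 18 and 2·y_crew + 1·y_mulch = 19.5.
→ y_crew = 9 and y_mulch = 1.5.
Shadow price of crew = 9.

9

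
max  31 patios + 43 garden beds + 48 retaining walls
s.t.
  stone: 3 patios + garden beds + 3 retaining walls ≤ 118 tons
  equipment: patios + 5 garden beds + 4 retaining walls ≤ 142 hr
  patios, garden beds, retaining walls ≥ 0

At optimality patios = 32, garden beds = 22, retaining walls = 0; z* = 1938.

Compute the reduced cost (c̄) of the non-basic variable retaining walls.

Check each constraint at x*: stone 118/118 (tight); equipment 142/142 (tight).
The binding rows give the dual system: 3·y_stone + 1·y_equipment = 31 and 1·y_stone + 5·y_equipment = 43.
This yields shadow prices y_stone = 8, y_equipment = 7.
Reduced cost of retaining walls: c₃ − yᵀa₃ = 48 − (8·3 + 7·4) = 48 − 52 = -4.

-4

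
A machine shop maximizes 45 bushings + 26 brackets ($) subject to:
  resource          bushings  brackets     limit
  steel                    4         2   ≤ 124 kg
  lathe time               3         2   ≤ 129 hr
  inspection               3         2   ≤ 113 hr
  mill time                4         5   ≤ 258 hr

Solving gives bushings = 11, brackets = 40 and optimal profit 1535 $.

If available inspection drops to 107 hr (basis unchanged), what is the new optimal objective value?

1493

At the optimum: steel uses 124 of 124 (binding); lathe time uses 113 of 129 (slack = 16); inspection uses 113 of 113 (binding); mill time uses 244 of 258 (slack = 14).
Slack constraints have shadow price 0 (complementary slackness).
From A_Bᵀ y = c: 4·y_steel + 3·y_inspection = 45; 2·y_steel + 2·y_inspection = 26.
This yields shadow prices y_steel = 6, y_inspection = 7.
Δz = y_inspection·Δb = 7 × (-6) = -42, so new z* = 1535 − 42 = 1493.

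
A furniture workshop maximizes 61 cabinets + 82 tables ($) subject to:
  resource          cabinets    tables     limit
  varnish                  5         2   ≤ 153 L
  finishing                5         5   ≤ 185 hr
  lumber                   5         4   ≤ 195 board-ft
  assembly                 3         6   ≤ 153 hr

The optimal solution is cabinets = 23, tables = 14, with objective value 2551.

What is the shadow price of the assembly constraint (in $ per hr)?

Binding: finishing and assembly. Non-binding: varnish (10 unused), lumber (24 unused).
Slack constraints have shadow price 0 (complementary slackness).
The binding rows give the dual system: 5·y_finishing + 3·y_assembly = 61 and 5·y_finishing + 6·y_assembly = 82.
This yields shadow prices y_finishing = 8, y_assembly = 7.
Shadow price of assembly = 7.

7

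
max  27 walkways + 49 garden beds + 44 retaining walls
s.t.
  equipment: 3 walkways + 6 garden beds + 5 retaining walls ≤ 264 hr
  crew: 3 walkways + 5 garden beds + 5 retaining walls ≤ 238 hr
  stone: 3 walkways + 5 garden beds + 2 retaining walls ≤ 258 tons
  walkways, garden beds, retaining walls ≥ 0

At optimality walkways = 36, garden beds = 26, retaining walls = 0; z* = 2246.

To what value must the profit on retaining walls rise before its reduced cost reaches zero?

Check each constraint at x*: equipment 264/264 (tight); crew 238/238 (tight); stone 238/258 (slack 20).
By complementary slackness, y = 0 for the non-binding constraint.
From A_Bᵀ y = c: 3·y_equipment + 3·y_crew = 27; 6·y_equipment + 5·y_crew = 49.
This yields shadow prices y_equipment = 4, y_crew = 5.
retaining walls enters the basis when its profit ≥ yᵀa₃ = 4·5 + 5·5 = 45.

45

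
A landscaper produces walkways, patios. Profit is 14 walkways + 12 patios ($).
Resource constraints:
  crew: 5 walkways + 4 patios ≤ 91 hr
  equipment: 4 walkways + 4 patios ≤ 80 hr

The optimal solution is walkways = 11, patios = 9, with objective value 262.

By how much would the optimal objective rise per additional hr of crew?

2

At the optimum: crew uses 91 of 91 (binding); equipment uses 80 of 80 (binding).
From A_Bᵀ y = c: 5·y_crew + 4·y_equipment = 14; 4·y_crew + 4·y_equipment = 12.
→ y_crew = 2 and y_equipment = 1.
Shadow price of crew = 2.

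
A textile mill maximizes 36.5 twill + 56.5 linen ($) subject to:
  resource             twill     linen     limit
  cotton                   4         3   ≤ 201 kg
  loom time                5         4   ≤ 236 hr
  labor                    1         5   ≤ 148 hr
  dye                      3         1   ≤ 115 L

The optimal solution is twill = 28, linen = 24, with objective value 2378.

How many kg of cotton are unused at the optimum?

cotton used = 4·28 + 3·24 = 184; slack = 201 − 184 = 17.

17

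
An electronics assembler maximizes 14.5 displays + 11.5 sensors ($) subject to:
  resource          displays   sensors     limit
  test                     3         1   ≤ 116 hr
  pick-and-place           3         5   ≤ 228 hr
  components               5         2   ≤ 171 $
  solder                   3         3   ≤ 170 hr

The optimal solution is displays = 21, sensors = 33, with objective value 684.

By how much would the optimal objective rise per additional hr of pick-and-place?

1.5

Check each constraint at x*: test 96/116 (slack 20); pick-and-place 228/228 (tight); components 171/171 (tight); solder 162/170 (slack 8).
Since test, solder are not tight, their duals are 0.
From A_Bᵀ y = c: 3·y_pick-and-place + 5·y_components = 14.5; 5·y_pick-and-place + 2·y_components = 11.5.
Solving: y_pick-and-place = 1.5, y_components = 2.
Shadow price of pick-and-place = 1.5.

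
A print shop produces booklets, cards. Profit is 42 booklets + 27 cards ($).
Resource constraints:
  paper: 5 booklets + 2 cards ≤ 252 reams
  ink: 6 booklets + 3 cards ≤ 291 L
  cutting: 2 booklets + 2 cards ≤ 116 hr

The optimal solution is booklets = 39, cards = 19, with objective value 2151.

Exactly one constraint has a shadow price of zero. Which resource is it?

paper

paper: 233/252 (slack 19)
ink: 291/291 (binding)
cutting: 116/116 (binding)
By complementary slackness, a constraint with positive slack has shadow price 0 → paper.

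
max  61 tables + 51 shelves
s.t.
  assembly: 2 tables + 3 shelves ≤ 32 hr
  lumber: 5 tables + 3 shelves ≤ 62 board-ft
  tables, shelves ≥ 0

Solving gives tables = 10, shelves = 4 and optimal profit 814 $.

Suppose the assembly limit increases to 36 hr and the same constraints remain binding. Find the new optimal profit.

846

Check each constraint at x*: assembly 32/32 (tight); lumber 62/62 (tight).
From A_Bᵀ y = c: 2·y_assembly + 5·y_lumber = 61; 3·y_assembly + 3·y_lumber = 51.
→ y_assembly = 8 and y_lumber = 9.
Δz = y_assembly·Δb = 8 × (4) = 32, so new z* = 814 + 32 = 846.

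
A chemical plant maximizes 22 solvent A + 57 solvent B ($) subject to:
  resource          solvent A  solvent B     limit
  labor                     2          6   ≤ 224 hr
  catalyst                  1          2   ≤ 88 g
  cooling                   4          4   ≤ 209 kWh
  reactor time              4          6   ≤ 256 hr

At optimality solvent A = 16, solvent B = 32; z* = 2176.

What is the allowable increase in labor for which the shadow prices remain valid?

Binding constraints: labor, reactor time. The basis is B = [[2,6],[4,6]] with det -12.
Per unit increase in labor, x* moves by d = (-0.5, 0.3333).
The basis stays optimal until solvent A reaches 0; allowable increase = 32 hr.

32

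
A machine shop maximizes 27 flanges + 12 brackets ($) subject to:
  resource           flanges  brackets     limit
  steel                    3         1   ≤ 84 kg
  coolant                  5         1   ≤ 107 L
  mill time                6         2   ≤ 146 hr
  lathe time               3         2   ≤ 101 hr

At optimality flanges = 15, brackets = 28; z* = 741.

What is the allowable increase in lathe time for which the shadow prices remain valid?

Binding constraints: mill time, lathe time. The basis is B = [[6,2],[3,2]] with det 6.
Per unit increase in lathe time, x* moves by d = (-0.3333, 1).
The basis stays optimal until flanges reaches 0; allowable increase = 45 hr.

45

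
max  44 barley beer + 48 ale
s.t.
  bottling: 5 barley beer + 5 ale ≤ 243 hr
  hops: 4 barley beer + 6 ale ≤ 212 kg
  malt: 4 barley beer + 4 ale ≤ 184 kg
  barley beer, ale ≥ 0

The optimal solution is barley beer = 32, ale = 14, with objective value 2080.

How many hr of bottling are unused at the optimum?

bottling used = 5·32 + 5·14 = 230; slack = 243 − 230 = 13.

13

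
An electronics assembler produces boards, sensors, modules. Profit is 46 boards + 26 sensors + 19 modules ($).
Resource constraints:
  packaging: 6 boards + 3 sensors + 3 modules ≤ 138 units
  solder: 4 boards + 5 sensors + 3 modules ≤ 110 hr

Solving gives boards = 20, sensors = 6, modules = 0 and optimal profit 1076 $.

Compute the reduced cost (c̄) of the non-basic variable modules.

Both packaging and solder are binding at x*.
From A_Bᵀ y = c: 6·y_packaging + 4·y_solder = 46; 3·y_packaging + 5·y_solder = 26.
→ y_packaging = 7 and y_solder = 1.
Reduced cost of modules: c₃ − yᵀa₃ = 19 − (7·3 + 1·3) = 19 − 24 = -5.

-5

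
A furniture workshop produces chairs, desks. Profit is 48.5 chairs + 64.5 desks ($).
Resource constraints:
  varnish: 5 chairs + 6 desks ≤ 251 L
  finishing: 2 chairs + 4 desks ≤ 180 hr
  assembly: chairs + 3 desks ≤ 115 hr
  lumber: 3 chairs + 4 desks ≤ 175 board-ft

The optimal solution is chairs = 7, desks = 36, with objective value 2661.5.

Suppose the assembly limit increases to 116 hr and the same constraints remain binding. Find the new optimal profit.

Binding: varnish and assembly. Non-binding: finishing (22 unused), lumber (10 unused).
By complementary slackness, y = 0 for the non-binding constraints.
From A_Bᵀ y = c: 5·y_varnish + 1·y_assembly = 48.5; 6·y_varnish + 3·y_assembly = 64.5.
→ y_varnish = 9 and y_assembly = 3.5.
Δz = y_assembly·Δb = 3.5 × (1) = 3.5, so new z* = 2661.5 + 3.5 = 2665.

2665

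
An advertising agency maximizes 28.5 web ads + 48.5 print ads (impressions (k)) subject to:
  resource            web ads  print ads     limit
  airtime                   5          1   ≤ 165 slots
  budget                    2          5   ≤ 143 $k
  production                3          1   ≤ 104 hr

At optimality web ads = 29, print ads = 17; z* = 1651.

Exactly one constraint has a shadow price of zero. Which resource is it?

airtime: 162/165 (slack 3)
budget: 143/143 (binding)
production: 104/104 (binding)
By complementary slackness, a constraint with positive slack has shadow price 0 → airtime.

airtime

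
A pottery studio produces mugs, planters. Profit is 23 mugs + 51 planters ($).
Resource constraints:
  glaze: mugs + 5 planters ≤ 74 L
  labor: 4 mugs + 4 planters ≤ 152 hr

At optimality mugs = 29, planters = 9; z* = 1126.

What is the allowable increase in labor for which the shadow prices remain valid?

144

Binding constraints: glaze, labor. The basis is B = [[1,5],[4,4]] with det -16.
Per unit increase in labor, x* moves by d = (0.3125, -0.0625).
The basis stays optimal until planters reaches 0; allowable increase = 144 hr.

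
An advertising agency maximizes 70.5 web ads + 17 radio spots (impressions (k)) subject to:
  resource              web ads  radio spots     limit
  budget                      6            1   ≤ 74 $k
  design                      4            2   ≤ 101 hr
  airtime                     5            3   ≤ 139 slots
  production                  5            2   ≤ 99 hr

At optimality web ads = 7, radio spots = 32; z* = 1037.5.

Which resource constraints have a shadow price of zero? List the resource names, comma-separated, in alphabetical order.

budget: 74/74 (binding)
design: 92/101 (slack 9)
airtime: 131/139 (slack 8)
production: 99/99 (binding)
By complementary slackness, a constraint with positive slack has shadow price 0 → airtime, design.

airtime, design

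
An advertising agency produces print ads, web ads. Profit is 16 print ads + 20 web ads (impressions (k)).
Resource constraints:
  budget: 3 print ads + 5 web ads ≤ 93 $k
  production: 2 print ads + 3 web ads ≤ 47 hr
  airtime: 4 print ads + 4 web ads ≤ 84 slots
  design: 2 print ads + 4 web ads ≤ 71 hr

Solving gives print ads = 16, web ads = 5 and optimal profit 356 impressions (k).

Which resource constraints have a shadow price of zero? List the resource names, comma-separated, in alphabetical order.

budget: 73/93 (slack 20)
production: 47/47 (binding)
airtime: 84/84 (binding)
design: 52/71 (slack 19)
By complementary slackness, a constraint with positive slack has shadow price 0 → budget, design.

budget, design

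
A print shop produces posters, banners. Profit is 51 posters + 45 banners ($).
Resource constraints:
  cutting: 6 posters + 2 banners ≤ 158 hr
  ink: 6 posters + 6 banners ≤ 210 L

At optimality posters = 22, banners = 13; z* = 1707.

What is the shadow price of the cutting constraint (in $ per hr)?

1.5

At the optimum: cutting uses 158 of 158 (binding); ink uses 210 of 210 (binding).
The binding rows give the dual system: 6·y_cutting + 6·y_ink = 51 and 2·y_cutting + 6·y_ink = 45.
→ y_cutting = 1.5 and y_ink = 7.
Shadow price of cutting = 1.5.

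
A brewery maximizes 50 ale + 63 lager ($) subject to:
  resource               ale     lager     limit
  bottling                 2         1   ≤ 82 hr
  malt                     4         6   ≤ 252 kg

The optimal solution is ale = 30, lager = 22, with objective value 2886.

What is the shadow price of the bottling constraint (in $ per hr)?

6

Both bottling and malt are binding at x*.
Dual feasibility on the basic columns requires 2·y_bottling + 4·y_malt = 50, 1·y_bottling + 6·y_malt = 63.
→ y_bottling = 6 and y_malt = 9.5.
Shadow price of bottling = 6.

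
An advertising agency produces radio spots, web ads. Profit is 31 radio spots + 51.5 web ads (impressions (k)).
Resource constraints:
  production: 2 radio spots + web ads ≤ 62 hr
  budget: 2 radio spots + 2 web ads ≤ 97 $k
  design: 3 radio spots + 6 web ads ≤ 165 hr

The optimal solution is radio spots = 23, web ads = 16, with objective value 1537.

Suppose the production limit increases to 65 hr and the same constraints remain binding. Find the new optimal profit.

Binding: production and design. Non-binding: budget (19 unused).
Since budget is not tight, its dual is 0.
The binding rows give the dual system: 2·y_production + 3·y_design = 31 and 1·y_production + 6·y_design = 51.5.
→ y_production = 3.5 and y_design = 8.
Δz = y_production·Δb = 3.5 × (3) = 10.5, so new z* = 1537 + 10.5 = 1547.5.

1547.5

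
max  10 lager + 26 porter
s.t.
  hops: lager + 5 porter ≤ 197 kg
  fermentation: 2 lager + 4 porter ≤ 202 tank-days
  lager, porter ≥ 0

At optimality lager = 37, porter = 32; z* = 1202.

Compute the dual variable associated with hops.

At the optimum: hops uses 197 of 197 (binding); fermentation uses 202 of 202 (binding).
From A_Bᵀ y = c: 1·y_hops + 2·y_fermentation = 10; 5·y_hops + 4·y_fermentation = 26.
Solving: y_hops = 2, y_fermentation = 4.
Shadow price of hops = 2.

2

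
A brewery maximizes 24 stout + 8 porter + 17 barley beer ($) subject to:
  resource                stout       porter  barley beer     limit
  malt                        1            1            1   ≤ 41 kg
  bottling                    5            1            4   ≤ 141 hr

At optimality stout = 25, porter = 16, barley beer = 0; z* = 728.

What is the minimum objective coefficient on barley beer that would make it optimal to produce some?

Both malt and bottling are binding at x*.
From A_Bᵀ y = c: 1·y_malt + 5·y_bottling = 24; 1·y_malt + 1·y_bottling = 8.
This yields shadow prices y_malt = 4, y_bottling = 4.
barley beer enters the basis when its profit ≥ yᵀa₃ = 4·1 + 4·4 = 20.

20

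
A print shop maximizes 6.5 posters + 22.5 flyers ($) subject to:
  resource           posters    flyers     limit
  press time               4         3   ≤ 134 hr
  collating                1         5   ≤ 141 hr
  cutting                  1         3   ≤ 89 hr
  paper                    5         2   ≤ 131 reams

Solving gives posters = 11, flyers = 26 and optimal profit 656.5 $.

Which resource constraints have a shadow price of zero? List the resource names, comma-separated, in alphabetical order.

press time: 122/134 (slack 12)
collating: 141/141 (binding)
cutting: 89/89 (binding)
paper: 107/131 (slack 24)
By complementary slackness, a constraint with positive slack has shadow price 0 → paper, press time.

paper, press time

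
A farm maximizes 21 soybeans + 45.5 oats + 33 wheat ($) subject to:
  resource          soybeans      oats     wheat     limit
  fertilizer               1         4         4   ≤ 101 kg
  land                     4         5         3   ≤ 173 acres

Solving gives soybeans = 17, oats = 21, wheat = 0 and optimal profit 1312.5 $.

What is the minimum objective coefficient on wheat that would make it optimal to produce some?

38.5

At the optimum: fertilizer uses 101 of 101 (binding); land uses 173 of 173 (binding).
The binding rows give the dual system: 1·y_fertilizer + 4·y_land = 21 and 4·y_fertilizer + 5·y_land = 45.5.
Solving: y_fertilizer = 7, y_land = 3.5.
wheat enters the basis when its profit ≥ yᵀa₃ = 7·4 + 3.5·3 = 38.5.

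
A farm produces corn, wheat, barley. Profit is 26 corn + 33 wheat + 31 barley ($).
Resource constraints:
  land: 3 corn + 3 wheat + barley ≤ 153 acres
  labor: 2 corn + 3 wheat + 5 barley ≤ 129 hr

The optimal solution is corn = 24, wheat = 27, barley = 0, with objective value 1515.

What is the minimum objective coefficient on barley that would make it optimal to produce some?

Both land and labor are binding at x*.
The binding rows give the dual system: 3·y_land + 2·y_labor = 26 and 3·y_land + 3·y_labor = 33.
→ y_land = 4 and y_labor = 7.
barley enters the basis when its profit ≥ yᵀa₃ = 4·1 + 7·5 = 39.

39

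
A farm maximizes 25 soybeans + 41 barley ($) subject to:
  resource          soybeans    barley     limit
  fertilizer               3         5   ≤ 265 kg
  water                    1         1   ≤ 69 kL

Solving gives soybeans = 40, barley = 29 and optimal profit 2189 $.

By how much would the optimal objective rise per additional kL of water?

1

At the optimum: fertilizer uses 265 of 265 (binding); water uses 69 of 69 (binding).
Dual feasibility on the basic columns requires 3·y_fertilizer + 1·y_water = 25, 5·y_fertilizer + 1·y_water = 41.
This yields shadow prices y_fertilizer = 8, y_water = 1.
Shadow price of water = 1.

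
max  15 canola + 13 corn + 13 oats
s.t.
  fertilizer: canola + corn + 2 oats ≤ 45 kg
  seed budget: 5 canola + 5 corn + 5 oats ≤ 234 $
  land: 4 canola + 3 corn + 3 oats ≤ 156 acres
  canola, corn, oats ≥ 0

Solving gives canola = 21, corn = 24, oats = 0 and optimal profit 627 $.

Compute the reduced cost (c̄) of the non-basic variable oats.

Binding: fertilizer and land. Non-binding: seed budget (9 unused).
By complementary slackness, y = 0 for the non-binding constraint.
From A_Bᵀ y = c: 1·y_fertilizer + 4·y_land = 15; 1·y_fertilizer + 3·y_land = 13.
This yields shadow prices y_fertilizer = 7, y_land = 2.
Reduced cost of oats: c₃ − yᵀa₃ = 13 − (7·2 + 2·3) = 13 − 20 = -7.

-7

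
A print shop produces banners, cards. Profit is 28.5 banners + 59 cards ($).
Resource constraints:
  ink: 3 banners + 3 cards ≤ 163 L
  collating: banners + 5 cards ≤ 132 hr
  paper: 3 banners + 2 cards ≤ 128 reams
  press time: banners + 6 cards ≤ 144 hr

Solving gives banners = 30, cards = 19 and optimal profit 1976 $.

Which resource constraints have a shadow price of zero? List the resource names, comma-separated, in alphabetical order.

ink: 147/163 (slack 16)
collating: 125/132 (slack 7)
paper: 128/128 (binding)
press time: 144/144 (binding)
By complementary slackness, a constraint with positive slack has shadow price 0 → collating, ink.

collating, ink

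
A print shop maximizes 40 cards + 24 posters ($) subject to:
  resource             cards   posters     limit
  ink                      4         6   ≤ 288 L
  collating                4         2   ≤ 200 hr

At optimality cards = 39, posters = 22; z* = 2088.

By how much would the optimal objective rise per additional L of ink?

Both ink and collating are binding at x*.
The binding rows give the dual system: 4·y_ink + 4·y_collating = 40 and 6·y_ink + 2·y_collating = 24.
This yields shadow prices y_ink = 1, y_collating = 9.
Shadow price of ink = 1.

1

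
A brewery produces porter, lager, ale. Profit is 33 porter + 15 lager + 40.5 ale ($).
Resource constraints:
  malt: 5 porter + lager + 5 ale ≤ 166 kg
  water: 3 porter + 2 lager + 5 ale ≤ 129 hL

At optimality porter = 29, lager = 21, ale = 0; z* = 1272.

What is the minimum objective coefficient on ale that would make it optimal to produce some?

At the optimum: malt uses 166 of 166 (binding); water uses 129 of 129 (binding).
The binding rows give the dual system: 5·y_malt + 3·y_water = 33 and 1·y_malt + 2·y_water = 15.
Solving: y_malt = 3, y_water = 6.
ale enters the basis when its profit ≥ yᵀa₃ = 3·5 + 6·5 = 45.

45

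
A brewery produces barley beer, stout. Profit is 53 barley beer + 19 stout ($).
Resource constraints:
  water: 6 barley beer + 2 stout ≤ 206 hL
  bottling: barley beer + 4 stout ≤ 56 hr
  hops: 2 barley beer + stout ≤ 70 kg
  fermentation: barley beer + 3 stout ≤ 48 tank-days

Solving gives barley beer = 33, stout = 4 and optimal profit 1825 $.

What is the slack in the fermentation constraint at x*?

fermentation used = 1·33 + 3·4 = 45; slack = 48 − 45 = 3.

3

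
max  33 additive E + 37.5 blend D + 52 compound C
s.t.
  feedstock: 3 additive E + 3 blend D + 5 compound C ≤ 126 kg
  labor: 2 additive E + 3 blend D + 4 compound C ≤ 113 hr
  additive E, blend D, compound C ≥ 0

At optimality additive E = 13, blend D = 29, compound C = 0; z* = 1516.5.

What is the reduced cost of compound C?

-6

Check each constraint at x*: feedstock 126/126 (tight); labor 113/113 (tight).
The binding rows give the dual system: 3·y_feedstock + 2·y_labor = 33 and 3·y_feedstock + 3·y_labor = 37.5.
→ y_feedstock = 8 and y_labor = 4.5.
Reduced cost of compound C: c₃ − yᵀa₃ = 52 − (8·5 + 4.5·4) = 52 − 58 = -6.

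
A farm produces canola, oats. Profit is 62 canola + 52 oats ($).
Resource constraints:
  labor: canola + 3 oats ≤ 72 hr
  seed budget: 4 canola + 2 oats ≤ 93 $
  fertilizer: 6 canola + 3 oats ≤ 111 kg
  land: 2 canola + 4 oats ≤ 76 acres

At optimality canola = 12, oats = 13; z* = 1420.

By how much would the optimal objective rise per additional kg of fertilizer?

8

Binding: fertilizer and land. Non-binding: labor (21 unused), seed budget (19 unused).
Slack constraints have shadow price 0 (complementary slackness).
Dual feasibility on the basic columns requires 6·y_fertilizer + 2·y_land = 62, 3·y_fertilizer + 4·y_land = 52.
This yields shadow prices y_fertilizer = 8, y_land = 7.
Shadow price of fertilizer = 8.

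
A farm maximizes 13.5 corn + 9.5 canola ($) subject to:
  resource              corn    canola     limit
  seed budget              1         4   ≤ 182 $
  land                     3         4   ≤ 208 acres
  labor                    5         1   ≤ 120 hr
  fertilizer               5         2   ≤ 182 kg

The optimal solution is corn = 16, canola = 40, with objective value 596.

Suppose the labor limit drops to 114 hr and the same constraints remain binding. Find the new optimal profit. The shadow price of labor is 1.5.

587

Δb = -6, so new z* = 596 + (1.5)·(-6) = 596 − 9 = 587.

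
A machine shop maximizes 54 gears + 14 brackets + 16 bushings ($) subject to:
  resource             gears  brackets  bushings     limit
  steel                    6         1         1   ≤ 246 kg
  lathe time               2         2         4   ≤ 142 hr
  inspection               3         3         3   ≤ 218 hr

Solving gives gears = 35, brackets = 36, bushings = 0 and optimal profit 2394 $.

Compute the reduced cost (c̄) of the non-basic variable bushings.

-4

At the optimum: steel uses 246 of 246 (binding); lathe time uses 142 of 142 (binding); inspection uses 213 of 218 (slack = 5).
Slack constraints have shadow price 0 (complementary slackness).
Dual feasibility on the basic columns requires 6·y_steel + 2·y_lathe time = 54, 1·y_steel + 2·y_lathe time = 14.
→ y_steel = 8 and y_lathe time = 3.
Reduced cost of bushings: c₃ − yᵀa₃ = 16 − (8·1 + 3·4) = 16 − 20 = -4.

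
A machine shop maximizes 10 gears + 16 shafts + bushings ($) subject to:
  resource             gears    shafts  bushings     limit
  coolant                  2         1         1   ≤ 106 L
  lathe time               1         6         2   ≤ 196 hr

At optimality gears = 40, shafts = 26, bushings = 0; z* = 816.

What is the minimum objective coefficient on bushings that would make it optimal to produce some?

Check each constraint at x*: coolant 106/106 (tight); lathe time 196/196 (tight).
Dual feasibility on the basic columns requires 2·y_coolant + 1·y_lathe time = 10, 1·y_coolant + 6·y_lathe time = 16.
This yields shadow prices y_coolant = 4, y_lathe time = 2.
bushings enters the basis when its profit ≥ yᵀa₃ = 4·1 + 2·2 = 8.

8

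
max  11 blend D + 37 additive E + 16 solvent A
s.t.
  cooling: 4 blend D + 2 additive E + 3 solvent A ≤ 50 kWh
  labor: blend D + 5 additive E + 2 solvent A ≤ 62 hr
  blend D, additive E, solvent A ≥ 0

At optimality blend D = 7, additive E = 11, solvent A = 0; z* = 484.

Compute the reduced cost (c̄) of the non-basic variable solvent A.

-1

Both cooling and labor are binding at x*.
The binding rows give the dual system: 4·y_cooling + 1·y_labor = 11 and 2·y_cooling + 5·y_labor = 37.
Solving: y_cooling = 1, y_labor = 7.
Reduced cost of solvent A: c₃ − yᵀa₃ = 16 − (1·3 + 7·2) = 16 − 17 = -1.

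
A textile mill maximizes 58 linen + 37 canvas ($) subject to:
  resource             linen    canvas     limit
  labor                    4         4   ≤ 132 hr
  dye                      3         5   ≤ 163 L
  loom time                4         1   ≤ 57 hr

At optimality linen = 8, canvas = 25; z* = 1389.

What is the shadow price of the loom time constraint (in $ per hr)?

7

Check each constraint at x*: labor 132/132 (tight); dye 149/163 (slack 14); loom time 57/57 (tight).
Slack constraints have shadow price 0 (complementary slackness).
The binding rows give the dual system: 4·y_labor + 4·y_loom time = 58 and 4·y_labor + 1·y_loom time = 37.
Solving: y_labor = 7.5, y_loom time = 7.
Shadow price of loom time = 7.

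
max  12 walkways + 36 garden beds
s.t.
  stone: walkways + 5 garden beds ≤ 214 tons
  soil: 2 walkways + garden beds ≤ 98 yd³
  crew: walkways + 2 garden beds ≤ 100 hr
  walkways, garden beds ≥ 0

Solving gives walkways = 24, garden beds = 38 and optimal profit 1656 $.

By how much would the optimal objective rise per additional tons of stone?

4

Binding: stone and crew. Non-binding: soil (12 unused).
By complementary slackness, y = 0 for the non-binding constraint.
From A_Bᵀ y = c: 1·y_stone + 1·y_crew = 12; 5·y_stone + 2·y_crew = 36.
Solving: y_stone = 4, y_crew = 8.
Shadow price of stone = 4.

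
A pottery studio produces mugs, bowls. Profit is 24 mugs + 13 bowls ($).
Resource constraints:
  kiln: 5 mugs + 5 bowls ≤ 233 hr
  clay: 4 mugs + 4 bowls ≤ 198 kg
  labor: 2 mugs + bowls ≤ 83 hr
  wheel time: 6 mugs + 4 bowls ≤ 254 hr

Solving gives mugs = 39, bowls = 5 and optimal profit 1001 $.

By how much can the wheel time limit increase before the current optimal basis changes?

Binding constraints: labor, wheel time. The basis is B = [[2,1],[6,4]] with det 2.
Per unit increase in wheel time, x* moves by d = (-0.5, 1).
The basis stays optimal until kiln becomes binding; allowable increase = 5.2 hr.

5.2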